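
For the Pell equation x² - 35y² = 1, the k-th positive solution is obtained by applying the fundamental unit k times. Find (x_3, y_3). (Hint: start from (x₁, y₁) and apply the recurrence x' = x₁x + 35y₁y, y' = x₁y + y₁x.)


Step 1: Find the fundamental solution (x₁, y₁) of x² - 35y² = 1.
  Expand √35 as a continued fraction. a₀ = ⌊√35⌋ = 5; iterate m_{k+1} = d_k·a_k − m_k, d_{k+1} = (35 − m_{k+1}²)/d_k, a_{k+1} = ⌊(a₀ + m_{k+1})/d_{k+1}⌋ (starting m₀ = 0, d₀ = 1), with convergents p_k = a_k·p_{k-1} + p_{k-2}, q_k = a_k·q_{k-1} + q_{k-2} (p₋₁ = 1, q₋₁ = 0):
  k = 0: a₀ = 5; p₀/q₀ = 5/1; p₀² − 35·q₀² = 25 − 35 = -10.
  k = 1: m = 5, d = 10, a = ⌊(5 + 5)/10⌋ = 1; p/q = (1·5 + 1)/(1·1 + 0) = 6/1; p² − 35·q² = 36 − 35 = 1.
  The first convergent with p² − 35·q² = 1 gives the fundamental solution (x₁, y₁) = (6, 1).
Step 2: Apply the recurrence (x_{n+1}, y_{n+1}) = (x₁x_n + 35y₁y_n, x₁y_n + y₁x_n) repeatedly.
  From (x_1, y_1) = (6, 1): x_2 = 6·6 + 35·1·1 = 71; y_2 = 6·1 + 1·6 = 12.
  From (x_2, y_2) = (71, 12): x_3 = 6·71 + 35·1·12 = 846; y_3 = 6·12 + 1·71 = 143.
Step 3: Verify x_3² - 35·y_3² = 715716 - 715715 = 1 (should be 1). ✓

(x_1, y_1) = (6, 1); (x_3, y_3) = (846, 143).


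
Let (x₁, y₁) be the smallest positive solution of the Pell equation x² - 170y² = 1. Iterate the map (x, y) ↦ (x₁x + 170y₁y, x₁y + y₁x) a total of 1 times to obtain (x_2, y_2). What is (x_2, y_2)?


Step 1: Find the fundamental solution (x₁, y₁) of x² - 170y² = 1.
  Expand √170 as a continued fraction. a₀ = ⌊√170⌋ = 13; iterate m_{k+1} = d_k·a_k − m_k, d_{k+1} = (170 − m_{k+1}²)/d_k, a_{k+1} = ⌊(a₀ + m_{k+1})/d_{k+1}⌋ (starting m₀ = 0, d₀ = 1), with convergents p_k = a_k·p_{k-1} + p_{k-2}, q_k = a_k·q_{k-1} + q_{k-2} (p₋₁ = 1, q₋₁ = 0):
  k = 0: a₀ = 13; p₀/q₀ = 13/1; p₀² − 170·q₀² = 169 − 170 = -1.
  k = 1: m = 13, d = 1, a = ⌊(13 + 13)/1⌋ = 26; p/q = (26·13 + 1)/(26·1 + 0) = 339/26; p² − 170·q² = 114921 − 114920 = 1.
  The first convergent with p² − 170·q² = 1 gives the fundamental solution (x₁, y₁) = (339, 26).
Step 2: Apply the recurrence (x_{n+1}, y_{n+1}) = (x₁x_n + 170y₁y_n, x₁y_n + y₁x_n) repeatedly.
  From (x_1, y_1) = (339, 26): x_2 = 339·339 + 170·26·26 = 229841; y_2 = 339·26 + 26·339 = 17628.
Step 3: Verify x_2² - 170·y_2² = 52826885281 - 52826885280 = 1 (should be 1). ✓

(x_1, y_1) = (339, 26); (x_2, y_2) = (229841, 17628).


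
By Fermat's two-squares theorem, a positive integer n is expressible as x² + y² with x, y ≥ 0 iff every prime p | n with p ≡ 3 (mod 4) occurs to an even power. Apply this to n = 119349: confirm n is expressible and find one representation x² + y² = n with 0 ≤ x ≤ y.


Step 1: Factor n = 119349 = 3^2 · 89 · 149.
Step 2: Check the mod-4 condition on each prime factor: 3 ≡ 3 (mod 4), exponent 2 (must be even); 89 ≡ 1 (mod 4), exponent 1; 149 ≡ 1 (mod 4), exponent 1.
All primes ≡ 3 (mod 4) appear to even exponent (or don't appear), so by the two-squares theorem n IS expressible as a sum of two squares.
Step 3: Build a representation. Group n = k² · m with k = 3 and m = 89 · 149 = 13261 (a product of primes ≡ 1 (mod 4)); a representation of m scales to one of n via (k·x)² + (k·y)² = k²(x² + y²). Each prime p ≡ 1 (mod 4) is itself a sum of two squares; find a² by testing p − a² for a perfect square:
  89: 89 − 1² = 88, 89 − 2² = 85, 89 − 3² = 80, 89 − 4² = 73, 89 − 5² = 64 = 8² ⇒ 89 = 5² + 8².
  149: 149 − 1² = 148, 149 − 2² = 145, 149 − 3² = 140, 149 − 4² = 133, 149 − 5² = 124, 149 − 6² = 113, 149 − 7² = 100 = 10² ⇒ 149 = 7² + 10².
  Combine using the Brahmagupta–Fibonacci identity (a² + b²)(c² + d²) = (ac − bd)² + (ad + bc)² = (ac + bd)² + (ad − bc)²:
  89 · 149 = 13261: from (5² + 8²)(7² + 10²), take (5·7 − 8·10, 5·10 + 8·7) = (35 − 80, 50 + 56) = (-45, 106); dropping signs (only squares matter) gives (45, 106); check 45² + 106² = 2025 + 11236 = 13261 ✓.
  Scale by k = 3: (3·45, 3·106) = (135, 318).
Step 4: Order so x ≤ y and verify: 135² + 318² = 18225 + 101124 = 119349 = n. ✓

n = 119349 = 135² + 318² (one valid representation with x ≤ y).


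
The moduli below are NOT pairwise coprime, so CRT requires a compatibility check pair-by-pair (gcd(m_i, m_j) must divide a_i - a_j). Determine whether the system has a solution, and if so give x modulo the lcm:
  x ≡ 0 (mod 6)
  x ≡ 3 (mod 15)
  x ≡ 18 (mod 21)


Moduli 6, 15, 21 are not pairwise coprime, so CRT works modulo lcm(m_i) when all pairwise compatibility conditions hold.
Pairwise compatibility: gcd(m_i, m_j) must divide a_i - a_j for every pair.
Merge one congruence at a time:
  Start: x ≡ 0 (mod 6).
  Combine with x ≡ 3 (mod 15): gcd(6, 15) = 3; 3 - 0 = 3, which IS divisible by 3, so compatible.
    Write x = 0 + 6·t and substitute into x ≡ 3 (mod 15): 6·t ≡ 3 − 0 = 3 (mod 15).
    Divide the congruence (and modulus) by g = 3: 2·t ≡ 1 (mod 5).
    The inverse of 2 mod 5 is 3 (since 2·3 = 6 = 1·5 + 1), so t ≡ 3·1 = 3 ≡ 3 (mod 5).
    Then x = 0 + 6·3 = 18, valid modulo lcm(6, 15) = 30: x ≡ 18 (mod 30).
  Combine with x ≡ 18 (mod 21): gcd(30, 21) = 3; 18 - 18 = 0, which IS divisible by 3, so compatible.
    Write x = 18 + 30·t and substitute into x ≡ 18 (mod 21): 30·t ≡ 18 − 18 = 0 (mod 21).
    Divide the congruence (and modulus) by g = 3: 10·t ≡ 0 (mod 7).
    Reduce coefficients mod 7: 3·t ≡ 0 (mod 7).
    The inverse of 3 mod 7 is 5 (since 3·5 = 15 = 2·7 + 1), so t ≡ 5·0 = 0 ≡ 0 (mod 7).
    Then x = 18 + 30·0 = 18, valid modulo lcm(30, 21) = 210: x ≡ 18 (mod 210).
Verify: 18 mod 6 = 0, 18 mod 15 = 3, 18 mod 21 = 18.

x ≡ 18 (mod 210).


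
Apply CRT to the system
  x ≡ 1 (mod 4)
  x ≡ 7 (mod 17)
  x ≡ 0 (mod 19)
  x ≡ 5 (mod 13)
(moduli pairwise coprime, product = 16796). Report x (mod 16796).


Product of moduli M = 4 · 17 · 19 · 13 = 16796.
Merge one congruence at a time:
  Start: x ≡ 1 (mod 4).
  Combine with x ≡ 7 (mod 17); new modulus lcm = 68.
    Write x = 1 + 4·t and substitute into x ≡ 7 (mod 17): 4·t ≡ 7 − 1 = 6 (mod 17).
    The inverse of 4 mod 17 is 13 (since 4·13 = 52 = 3·17 + 1), so t ≡ 13·6 = 78 ≡ 10 (mod 17).
    Then x = 1 + 4·10 = 41, valid modulo lcm(4, 17) = 68: x ≡ 41 (mod 68).
  Combine with x ≡ 0 (mod 19); new modulus lcm = 1292.
    Write x = 41 + 68·t and substitute into x ≡ 0 (mod 19): 68·t ≡ 0 − 41 = -41 (mod 19).
    Reduce coefficients mod 19: 11·t ≡ 16 (mod 19).
    The inverse of 11 mod 19 is 7 (since 11·7 = 77 = 4·19 + 1), so t ≡ 7·16 = 112 ≡ 17 (mod 19).
    Then x = 41 + 68·17 = 1197, valid modulo lcm(68, 19) = 1292: x ≡ 1197 (mod 1292).
  Combine with x ≡ 5 (mod 13); new modulus lcm = 16796.
    Write x = 1197 + 1292·t and substitute into x ≡ 5 (mod 13): 1292·t ≡ 5 − 1197 = -1192 (mod 13).
    Reduce coefficients mod 13: 5·t ≡ 4 (mod 13).
    The inverse of 5 mod 13 is 8 (since 5·8 = 40 = 3·13 + 1), so t ≡ 8·4 = 32 ≡ 6 (mod 13).
    Then x = 1197 + 1292·6 = 8949, valid modulo lcm(1292, 13) = 16796: x ≡ 8949 (mod 16796).
Verify against each original: 8949 mod 4 = 1, 8949 mod 17 = 7, 8949 mod 19 = 0, 8949 mod 13 = 5.

x ≡ 8949 (mod 16796).


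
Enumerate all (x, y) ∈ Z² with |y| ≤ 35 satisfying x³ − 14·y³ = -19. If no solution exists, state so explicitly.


The equation is x³ - 14y³ = -19. For fixed y, x³ = 14·y³ − 19, so a solution requires the RHS to be a perfect cube.
Strategy: iterate y from -35 to 35, compute RHS = 14·y³ − 19, and check whether it is a (positive or negative) perfect cube.
Check small values of y:
  y = 0: RHS = -19 is not a perfect cube.
  y = 1: RHS = -5 is not a perfect cube.
  y = -1: RHS = -33 is not a perfect cube.
  y = 2: RHS = 93 is not a perfect cube.
  y = -2: RHS = -131 is not a perfect cube.
  y = 3: RHS = 359 is not a perfect cube.
  y = -3: RHS = -397 is not a perfect cube.
Continuing the search up to |y| = 35 finds no solutions either.
No (x, y) in the scanned range satisfies the equation.

No integer solutions with |y| ≤ 35.


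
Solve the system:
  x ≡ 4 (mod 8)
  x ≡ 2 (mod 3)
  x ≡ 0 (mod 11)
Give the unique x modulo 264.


Moduli 8, 3, 11 are pairwise coprime; by CRT there is a unique solution modulo M = 8 · 3 · 11 = 264.
Solve pairwise, accumulating the modulus:
  Start with x ≡ 4 (mod 8).
  Combine with x ≡ 2 (mod 3): since gcd(8, 3) = 1, we get a unique residue mod 24.
    Write x = 4 + 8·t and substitute into x ≡ 2 (mod 3): 8·t ≡ 2 − 4 = -2 (mod 3).
    Reduce coefficients mod 3: 2·t ≡ 1 (mod 3).
    The inverse of 2 mod 3 is 2 (since 2·2 = 4 = 1·3 + 1), so t ≡ 2·1 = 2 ≡ 2 (mod 3).
    Then x = 4 + 8·2 = 20, valid modulo lcm(8, 3) = 24: x ≡ 20 (mod 24).
  Combine with x ≡ 0 (mod 11): since gcd(24, 11) = 1, we get a unique residue mod 264.
    Write x = 20 + 24·t and substitute into x ≡ 0 (mod 11): 24·t ≡ 0 − 20 = -20 (mod 11).
    Reduce coefficients mod 11: 2·t ≡ 2 (mod 11).
    The inverse of 2 mod 11 is 6 (since 2·6 = 12 = 1·11 + 1), so t ≡ 6·2 = 12 ≡ 1 (mod 11).
    Then x = 20 + 24·1 = 44, valid modulo lcm(24, 11) = 264: x ≡ 44 (mod 264).
Verify: 44 mod 8 = 4 ✓, 44 mod 3 = 2 ✓, 44 mod 11 = 0 ✓.

x ≡ 44 (mod 264).


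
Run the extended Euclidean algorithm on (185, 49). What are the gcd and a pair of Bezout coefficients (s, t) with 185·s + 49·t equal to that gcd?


Euclidean algorithm on (185, 49) — divide until remainder is 0:
  185 = 3 · 49 + 38
  49 = 1 · 38 + 11
  38 = 3 · 11 + 5
  11 = 2 · 5 + 1
  5 = 5 · 1 + 0
gcd(185, 49) = 1.
Track Bezout coefficients alongside the remainders: start with r₀ = 185 = a·1 + b·0 (s = 1, t = 0) and r₁ = 49 = a·0 + b·1 (s = 0, t = 1); each new remainder r_{k+1} = r_{k-1} − q_k·r_k inherits s_{k+1} = s_{k-1} − q_k·s_k, t_{k+1} = t_{k-1} − q_k·t_k, so r_k = a·s_k + b·t_k at every step:
  q = 3: r = 38, s = 1 − 3·0 = 1, t = 0 − 3·1 = -3  (check: 185·1 + 49·(-3) = 38)
  q = 1: r = 11, s = 0 − 1·1 = -1, t = 1 − 1·(-3) = 4  (check: 185·(-1) + 49·4 = 11)
  q = 3: r = 5, s = 1 − 3·(-1) = 4, t = -3 − 3·4 = -15  (check: 185·4 + 49·(-15) = 5)
  q = 2: r = 1, s = -1 − 2·4 = -9, t = 4 − 2·(-15) = 34  (check: 185·(-9) + 49·34 = 1)
The row with r = 1 (the gcd) gives the Bezout coefficients s = -9, t = 34.
Result: 185 · (-9) + 49 · (34) = 1.

gcd(185, 49) = 1; s = -9, t = 34 (check: 185·(-9) + 49·34 = 1).


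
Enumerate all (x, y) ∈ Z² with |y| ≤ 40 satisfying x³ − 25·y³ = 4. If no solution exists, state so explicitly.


The equation is x³ - 25y³ = 4. For fixed y, x³ = 25·y³ + 4, so a solution requires the RHS to be a perfect cube.
Strategy: iterate y from -40 to 40, compute RHS = 25·y³ + 4, and check whether it is a (positive or negative) perfect cube.
Check small values of y:
  y = 0: RHS = 4 is not a perfect cube.
  y = 1: RHS = 29 is not a perfect cube.
  y = -1: RHS = -21 is not a perfect cube.
  y = 2: RHS = 204 is not a perfect cube.
  y = -2: RHS = -196 is not a perfect cube.
  y = 3: RHS = 679 is not a perfect cube.
  y = -3: RHS = -671 is not a perfect cube.
Continuing the search up to |y| = 40 finds no solutions either.
No (x, y) in the scanned range satisfies the equation.

No integer solutions with |y| ≤ 40.


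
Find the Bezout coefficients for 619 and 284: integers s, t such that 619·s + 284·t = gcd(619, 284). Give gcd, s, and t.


Euclidean algorithm on (619, 284) — divide until remainder is 0:
  619 = 2 · 284 + 51
  284 = 5 · 51 + 29
  51 = 1 · 29 + 22
  29 = 1 · 22 + 7
  22 = 3 · 7 + 1
  7 = 7 · 1 + 0
gcd(619, 284) = 1.
Track Bezout coefficients alongside the remainders: start with r₀ = 619 = a·1 + b·0 (s = 1, t = 0) and r₁ = 284 = a·0 + b·1 (s = 0, t = 1); each new remainder r_{k+1} = r_{k-1} − q_k·r_k inherits s_{k+1} = s_{k-1} − q_k·s_k, t_{k+1} = t_{k-1} − q_k·t_k, so r_k = a·s_k + b·t_k at every step:
  q = 2: r = 51, s = 1 − 2·0 = 1, t = 0 − 2·1 = -2  (check: 619·1 + 284·(-2) = 51)
  q = 5: r = 29, s = 0 − 5·1 = -5, t = 1 − 5·(-2) = 11  (check: 619·(-5) + 284·11 = 29)
  q = 1: r = 22, s = 1 − 1·(-5) = 6, t = -2 − 1·11 = -13  (check: 619·6 + 284·(-13) = 22)
  q = 1: r = 7, s = -5 − 1·6 = -11, t = 11 − 1·(-13) = 24  (check: 619·(-11) + 284·24 = 7)
  q = 3: r = 1, s = 6 − 3·(-11) = 39, t = -13 − 3·24 = -85  (check: 619·39 + 284·(-85) = 1)
The row with r = 1 (the gcd) gives the Bezout coefficients s = 39, t = -85.
Result: 619 · (39) + 284 · (-85) = 1.

gcd(619, 284) = 1; s = 39, t = -85 (check: 619·39 + 284·(-85) = 1).


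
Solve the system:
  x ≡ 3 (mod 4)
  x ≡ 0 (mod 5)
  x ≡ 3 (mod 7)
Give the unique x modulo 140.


Moduli 4, 5, 7 are pairwise coprime; by CRT there is a unique solution modulo M = 4 · 5 · 7 = 140.
Solve pairwise, accumulating the modulus:
  Start with x ≡ 3 (mod 4).
  Combine with x ≡ 0 (mod 5): since gcd(4, 5) = 1, we get a unique residue mod 20.
    Write x = 3 + 4·t and substitute into x ≡ 0 (mod 5): 4·t ≡ 0 − 3 = -3 (mod 5).
    Reduce coefficients mod 5: 4·t ≡ 2 (mod 5).
    The inverse of 4 mod 5 is 4 (since 4·4 = 16 = 3·5 + 1), so t ≡ 4·2 = 8 ≡ 3 (mod 5).
    Then x = 3 + 4·3 = 15, valid modulo lcm(4, 5) = 20: x ≡ 15 (mod 20).
  Combine with x ≡ 3 (mod 7): since gcd(20, 7) = 1, we get a unique residue mod 140.
    Write x = 15 + 20·t and substitute into x ≡ 3 (mod 7): 20·t ≡ 3 − 15 = -12 (mod 7).
    Reduce coefficients mod 7: 6·t ≡ 2 (mod 7).
    The inverse of 6 mod 7 is 6 (since 6·6 = 36 = 5·7 + 1), so t ≡ 6·2 = 12 ≡ 5 (mod 7).
    Then x = 15 + 20·5 = 115, valid modulo lcm(20, 7) = 140: x ≡ 115 (mod 140).
Verify: 115 mod 4 = 3 ✓, 115 mod 5 = 0 ✓, 115 mod 7 = 3 ✓.

x ≡ 115 (mod 140).


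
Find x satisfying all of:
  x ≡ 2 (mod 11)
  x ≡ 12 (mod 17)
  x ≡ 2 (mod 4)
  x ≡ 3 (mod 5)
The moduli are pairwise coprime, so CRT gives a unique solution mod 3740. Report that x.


Product of moduli M = 11 · 17 · 4 · 5 = 3740.
Merge one congruence at a time:
  Start: x ≡ 2 (mod 11).
  Combine with x ≡ 12 (mod 17); new modulus lcm = 187.
    Write x = 2 + 11·t and substitute into x ≡ 12 (mod 17): 11·t ≡ 12 − 2 = 10 (mod 17).
    The inverse of 11 mod 17 is 14 (since 11·14 = 154 = 9·17 + 1), so t ≡ 14·10 = 140 ≡ 4 (mod 17).
    Then x = 2 + 11·4 = 46, valid modulo lcm(11, 17) = 187: x ≡ 46 (mod 187).
  Combine with x ≡ 2 (mod 4); new modulus lcm = 748.
    Write x = 46 + 187·t and substitute into x ≡ 2 (mod 4): 187·t ≡ 2 − 46 = -44 (mod 4).
    Reduce coefficients mod 4: 3·t ≡ 0 (mod 4).
    The inverse of 3 mod 4 is 3 (since 3·3 = 9 = 2·4 + 1), so t ≡ 3·0 = 0 ≡ 0 (mod 4).
    Then x = 46 + 187·0 = 46, valid modulo lcm(187, 4) = 748: x ≡ 46 (mod 748).
  Combine with x ≡ 3 (mod 5); new modulus lcm = 3740.
    Write x = 46 + 748·t and substitute into x ≡ 3 (mod 5): 748·t ≡ 3 − 46 = -43 (mod 5).
    Reduce coefficients mod 5: 3·t ≡ 2 (mod 5).
    The inverse of 3 mod 5 is 2 (since 3·2 = 6 = 1·5 + 1), so t ≡ 2·2 = 4 ≡ 4 (mod 5).
    Then x = 46 + 748·4 = 3038, valid modulo lcm(748, 5) = 3740: x ≡ 3038 (mod 3740).
Verify against each original: 3038 mod 11 = 2, 3038 mod 17 = 12, 3038 mod 4 = 2, 3038 mod 5 = 3.

x ≡ 3038 (mod 3740).


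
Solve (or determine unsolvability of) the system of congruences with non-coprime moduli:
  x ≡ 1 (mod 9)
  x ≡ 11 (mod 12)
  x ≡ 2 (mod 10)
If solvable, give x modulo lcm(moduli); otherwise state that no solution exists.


Moduli 9, 12, 10 are not pairwise coprime, so CRT works modulo lcm(m_i) when all pairwise compatibility conditions hold.
Pairwise compatibility: gcd(m_i, m_j) must divide a_i - a_j for every pair.
Merge one congruence at a time:
  Start: x ≡ 1 (mod 9).
  Combine with x ≡ 11 (mod 12): gcd(9, 12) = 3, and 11 - 1 = 10 is NOT divisible by 3.
    ⇒ system is inconsistent (no integer solution).

No solution (the system is inconsistent).


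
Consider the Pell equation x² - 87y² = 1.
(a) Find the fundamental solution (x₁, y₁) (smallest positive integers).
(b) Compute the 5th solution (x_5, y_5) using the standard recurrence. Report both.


Step 1: Find the fundamental solution (x₁, y₁) of x² - 87y² = 1.
  Expand √87 as a continued fraction. a₀ = ⌊√87⌋ = 9; iterate m_{k+1} = d_k·a_k − m_k, d_{k+1} = (87 − m_{k+1}²)/d_k, a_{k+1} = ⌊(a₀ + m_{k+1})/d_{k+1}⌋ (starting m₀ = 0, d₀ = 1), with convergents p_k = a_k·p_{k-1} + p_{k-2}, q_k = a_k·q_{k-1} + q_{k-2} (p₋₁ = 1, q₋₁ = 0):
  k = 0: a₀ = 9; p₀/q₀ = 9/1; p₀² − 87·q₀² = 81 − 87 = -6.
  k = 1: m = 9, d = 6, a = ⌊(9 + 9)/6⌋ = 3; p/q = (3·9 + 1)/(3·1 + 0) = 28/3; p² − 87·q² = 784 − 783 = 1.
  The first convergent with p² − 87·q² = 1 gives the fundamental solution (x₁, y₁) = (28, 3).
Step 2: Apply the recurrence (x_{n+1}, y_{n+1}) = (x₁x_n + 87y₁y_n, x₁y_n + y₁x_n) repeatedly.
  From (x_1, y_1) = (28, 3): x_2 = 28·28 + 87·3·3 = 1567; y_2 = 28·3 + 3·28 = 168.
  From (x_2, y_2) = (1567, 168): x_3 = 28·1567 + 87·3·168 = 87724; y_3 = 28·168 + 3·1567 = 9405.
  From (x_3, y_3) = (87724, 9405): x_4 = 28·87724 + 87·3·9405 = 4910977; y_4 = 28·9405 + 3·87724 = 526512.
  From (x_4, y_4) = (4910977, 526512): x_5 = 28·4910977 + 87·3·526512 = 274926988; y_5 = 28·526512 + 3·4910977 = 29475267.
Step 3: Verify x_5² - 87·y_5² = 75584848730752144 - 75584848730752143 = 1 (should be 1). ✓

(x_1, y_1) = (28, 3); (x_5, y_5) = (274926988, 29475267).


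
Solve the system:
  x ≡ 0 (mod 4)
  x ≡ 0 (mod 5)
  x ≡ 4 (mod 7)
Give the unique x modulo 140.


Moduli 4, 5, 7 are pairwise coprime; by CRT there is a unique solution modulo M = 4 · 5 · 7 = 140.
Solve pairwise, accumulating the modulus:
  Start with x ≡ 0 (mod 4).
  Combine with x ≡ 0 (mod 5): since gcd(4, 5) = 1, we get a unique residue mod 20.
    Write x = 0 + 4·t and substitute into x ≡ 0 (mod 5): 4·t ≡ 0 − 0 = 0 (mod 5).
    The inverse of 4 mod 5 is 4 (since 4·4 = 16 = 3·5 + 1), so t ≡ 4·0 = 0 ≡ 0 (mod 5).
    Then x = 0 + 4·0 = 0, valid modulo lcm(4, 5) = 20: x ≡ 0 (mod 20).
  Combine with x ≡ 4 (mod 7): since gcd(20, 7) = 1, we get a unique residue mod 140.
    Write x = 0 + 20·t and substitute into x ≡ 4 (mod 7): 20·t ≡ 4 − 0 = 4 (mod 7).
    Reduce coefficients mod 7: 6·t ≡ 4 (mod 7).
    The inverse of 6 mod 7 is 6 (since 6·6 = 36 = 5·7 + 1), so t ≡ 6·4 = 24 ≡ 3 (mod 7).
    Then x = 0 + 20·3 = 60, valid modulo lcm(20, 7) = 140: x ≡ 60 (mod 140).
Verify: 60 mod 4 = 0 ✓, 60 mod 5 = 0 ✓, 60 mod 7 = 4 ✓.

x ≡ 60 (mod 140).


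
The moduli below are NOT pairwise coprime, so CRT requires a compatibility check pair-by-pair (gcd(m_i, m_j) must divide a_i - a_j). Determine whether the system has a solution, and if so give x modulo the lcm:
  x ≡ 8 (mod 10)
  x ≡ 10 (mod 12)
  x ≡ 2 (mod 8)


Moduli 10, 12, 8 are not pairwise coprime, so CRT works modulo lcm(m_i) when all pairwise compatibility conditions hold.
Pairwise compatibility: gcd(m_i, m_j) must divide a_i - a_j for every pair.
Merge one congruence at a time:
  Start: x ≡ 8 (mod 10).
  Combine with x ≡ 10 (mod 12): gcd(10, 12) = 2; 10 - 8 = 2, which IS divisible by 2, so compatible.
    Write x = 8 + 10·t and substitute into x ≡ 10 (mod 12): 10·t ≡ 10 − 8 = 2 (mod 12).
    Divide the congruence (and modulus) by g = 2: 5·t ≡ 1 (mod 6).
    The inverse of 5 mod 6 is 5 (since 5·5 = 25 = 4·6 + 1), so t ≡ 5·1 = 5 ≡ 5 (mod 6).
    Then x = 8 + 10·5 = 58, valid modulo lcm(10, 12) = 60: x ≡ 58 (mod 60).
  Combine with x ≡ 2 (mod 8): gcd(60, 8) = 4; 2 - 58 = -56, which IS divisible by 4, so compatible.
    Write x = 58 + 60·t and substitute into x ≡ 2 (mod 8): 60·t ≡ 2 − 58 = -56 (mod 8).
    Divide the congruence (and modulus) by g = 4: 15·t ≡ -14 (mod 2).
    Reduce coefficients mod 2: 1·t ≡ 0 (mod 2).
    So t ≡ 0 (mod 2).
    Then x = 58 + 60·0 = 58, valid modulo lcm(60, 8) = 120: x ≡ 58 (mod 120).
Verify: 58 mod 10 = 8, 58 mod 12 = 10, 58 mod 8 = 2.

x ≡ 58 (mod 120).


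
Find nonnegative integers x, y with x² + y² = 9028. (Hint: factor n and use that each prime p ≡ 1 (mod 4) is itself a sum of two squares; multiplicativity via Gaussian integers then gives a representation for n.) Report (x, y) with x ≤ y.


Step 1: Factor n = 9028 = 2^2 · 37 · 61.
Step 2: Check the mod-4 condition on each prime factor: 2 = 2 (special); 37 ≡ 1 (mod 4), exponent 1; 61 ≡ 1 (mod 4), exponent 1.
All primes ≡ 3 (mod 4) appear to even exponent (or don't appear), so by the two-squares theorem n IS expressible as a sum of two squares.
Step 3: Build a representation. Group n = k² · m with k = 2 and m = 37 · 61 = 2257 (a product of primes ≡ 1 (mod 4)); a representation of m scales to one of n via (k·x)² + (k·y)² = k²(x² + y²). Each prime p ≡ 1 (mod 4) is itself a sum of two squares; find a² by testing p − a² for a perfect square:
  37: 37 − 1² = 36 = 6² ⇒ 37 = 1² + 6².
  61: 61 − 1² = 60, 61 − 2² = 57, 61 − 3² = 52, 61 − 4² = 45, 61 − 5² = 36 = 6² ⇒ 61 = 5² + 6².
  Combine using the Brahmagupta–Fibonacci identity (a² + b²)(c² + d²) = (ac − bd)² + (ad + bc)² = (ac + bd)² + (ad − bc)²:
  37 · 61 = 2257: from (1² + 6²)(5² + 6²), take (1·5 − 6·6, 1·6 + 6·5) = (5 − 36, 6 + 30) = (-31, 36); dropping signs (only squares matter) gives (31, 36); check 31² + 36² = 961 + 1296 = 2257 ✓.
  Scale by k = 2: (2·31, 2·36) = (62, 72).
Step 4: Order so x ≤ y and verify: 62² + 72² = 3844 + 5184 = 9028 = n. ✓

n = 9028 = 62² + 72² (one valid representation with x ≤ y).


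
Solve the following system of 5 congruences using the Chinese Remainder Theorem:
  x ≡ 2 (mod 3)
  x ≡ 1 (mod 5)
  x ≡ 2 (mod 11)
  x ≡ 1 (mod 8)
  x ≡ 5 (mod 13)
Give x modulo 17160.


Product of moduli M = 3 · 5 · 11 · 8 · 13 = 17160.
Merge one congruence at a time:
  Start: x ≡ 2 (mod 3).
  Combine with x ≡ 1 (mod 5); new modulus lcm = 15.
    Write x = 2 + 3·t and substitute into x ≡ 1 (mod 5): 3·t ≡ 1 − 2 = -1 (mod 5).
    Reduce coefficients mod 5: 3·t ≡ 4 (mod 5).
    The inverse of 3 mod 5 is 2 (since 3·2 = 6 = 1·5 + 1), so t ≡ 2·4 = 8 ≡ 3 (mod 5).
    Then x = 2 + 3·3 = 11, valid modulo lcm(3, 5) = 15: x ≡ 11 (mod 15).
  Combine with x ≡ 2 (mod 11); new modulus lcm = 165.
    Write x = 11 + 15·t and substitute into x ≡ 2 (mod 11): 15·t ≡ 2 − 11 = -9 (mod 11).
    Reduce coefficients mod 11: 4·t ≡ 2 (mod 11).
    The inverse of 4 mod 11 is 3 (since 4·3 = 12 = 1·11 + 1), so t ≡ 3·2 = 6 ≡ 6 (mod 11).
    Then x = 11 + 15·6 = 101, valid modulo lcm(15, 11) = 165: x ≡ 101 (mod 165).
  Combine with x ≡ 1 (mod 8); new modulus lcm = 1320.
    Write x = 101 + 165·t and substitute into x ≡ 1 (mod 8): 165·t ≡ 1 − 101 = -100 (mod 8).
    Reduce coefficients mod 8: 5·t ≡ 4 (mod 8).
    The inverse of 5 mod 8 is 5 (since 5·5 = 25 = 3·8 + 1), so t ≡ 5·4 = 20 ≡ 4 (mod 8).
    Then x = 101 + 165·4 = 761, valid modulo lcm(165, 8) = 1320: x ≡ 761 (mod 1320).
  Combine with x ≡ 5 (mod 13); new modulus lcm = 17160.
    Write x = 761 + 1320·t and substitute into x ≡ 5 (mod 13): 1320·t ≡ 5 − 761 = -756 (mod 13).
    Reduce coefficients mod 13: 7·t ≡ 11 (mod 13).
    The inverse of 7 mod 13 is 2 (since 7·2 = 14 = 1·13 + 1), so t ≡ 2·11 = 22 ≡ 9 (mod 13).
    Then x = 761 + 1320·9 = 12641, valid modulo lcm(1320, 13) = 17160: x ≡ 12641 (mod 17160).
Verify against each original: 12641 mod 3 = 2, 12641 mod 5 = 1, 12641 mod 11 = 2, 12641 mod 8 = 1, 12641 mod 13 = 5.

x ≡ 12641 (mod 17160).


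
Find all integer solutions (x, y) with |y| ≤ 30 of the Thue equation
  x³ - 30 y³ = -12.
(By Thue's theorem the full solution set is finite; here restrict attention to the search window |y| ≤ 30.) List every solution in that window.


The equation is x³ - 30y³ = -12. For fixed y, x³ = 30·y³ − 12, so a solution requires the RHS to be a perfect cube.
Strategy: iterate y from -30 to 30, compute RHS = 30·y³ − 12, and check whether it is a (positive or negative) perfect cube.
Check small values of y:
  y = 0: RHS = -12 is not a perfect cube.
  y = 1: RHS = 18 is not a perfect cube.
  y = -1: RHS = -42 is not a perfect cube.
  y = 2: RHS = 228 is not a perfect cube.
  y = -2: RHS = -252 is not a perfect cube.
  y = 3: RHS = 798 is not a perfect cube.
  y = -3: RHS = -822 is not a perfect cube.
Continuing the search up to |y| = 30 finds no solutions either.
No (x, y) in the scanned range satisfies the equation.

No integer solutions with |y| ≤ 30.


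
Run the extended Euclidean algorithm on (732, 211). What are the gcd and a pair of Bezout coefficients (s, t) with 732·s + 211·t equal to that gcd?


Euclidean algorithm on (732, 211) — divide until remainder is 0:
  732 = 3 · 211 + 99
  211 = 2 · 99 + 13
  99 = 7 · 13 + 8
  13 = 1 · 8 + 5
  8 = 1 · 5 + 3
  5 = 1 · 3 + 2
  3 = 1 · 2 + 1
  2 = 2 · 1 + 0
gcd(732, 211) = 1.
Track Bezout coefficients alongside the remainders: start with r₀ = 732 = a·1 + b·0 (s = 1, t = 0) and r₁ = 211 = a·0 + b·1 (s = 0, t = 1); each new remainder r_{k+1} = r_{k-1} − q_k·r_k inherits s_{k+1} = s_{k-1} − q_k·s_k, t_{k+1} = t_{k-1} − q_k·t_k, so r_k = a·s_k + b·t_k at every step:
  q = 3: r = 99, s = 1 − 3·0 = 1, t = 0 − 3·1 = -3  (check: 732·1 + 211·(-3) = 99)
  q = 2: r = 13, s = 0 − 2·1 = -2, t = 1 − 2·(-3) = 7  (check: 732·(-2) + 211·7 = 13)
  q = 7: r = 8, s = 1 − 7·(-2) = 15, t = -3 − 7·7 = -52  (check: 732·15 + 211·(-52) = 8)
  q = 1: r = 5, s = -2 − 1·15 = -17, t = 7 − 1·(-52) = 59  (check: 732·(-17) + 211·59 = 5)
  q = 1: r = 3, s = 15 − 1·(-17) = 32, t = -52 − 1·59 = -111  (check: 732·32 + 211·(-111) = 3)
  q = 1: r = 2, s = -17 − 1·32 = -49, t = 59 − 1·(-111) = 170  (check: 732·(-49) + 211·170 = 2)
  q = 1: r = 1, s = 32 − 1·(-49) = 81, t = -111 − 1·170 = -281  (check: 732·81 + 211·(-281) = 1)
The row with r = 1 (the gcd) gives the Bezout coefficients s = 81, t = -281.
Result: 732 · (81) + 211 · (-281) = 1.

gcd(732, 211) = 1; s = 81, t = -281 (check: 732·81 + 211·(-281) = 1).


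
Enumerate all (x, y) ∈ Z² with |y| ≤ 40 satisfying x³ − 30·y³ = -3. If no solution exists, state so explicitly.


The equation is x³ - 30y³ = -3. For fixed y, x³ = 30·y³ − 3, so a solution requires the RHS to be a perfect cube.
Strategy: iterate y from -40 to 40, compute RHS = 30·y³ − 3, and check whether it is a (positive or negative) perfect cube.
Check small values of y:
  y = 0: RHS = -3 is not a perfect cube.
  y = 1: RHS = 27 = (3)³ ⇒ x = 3 works.
  y = -1: RHS = -33 is not a perfect cube.
  y = 2: RHS = 237 is not a perfect cube.
  y = -2: RHS = -243 is not a perfect cube.
  y = 3: RHS = 807 is not a perfect cube.
  y = -3: RHS = -813 is not a perfect cube.
Continuing the search up to |y| = 40 finds no further solutions beyond those listed.
Collected solutions: (3, 1).

Solutions (with |y| ≤ 40): (3, 1).


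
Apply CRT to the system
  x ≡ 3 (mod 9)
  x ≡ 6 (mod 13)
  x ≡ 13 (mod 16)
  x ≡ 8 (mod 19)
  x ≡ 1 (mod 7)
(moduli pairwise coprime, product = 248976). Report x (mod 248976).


Product of moduli M = 9 · 13 · 16 · 19 · 7 = 248976.
Merge one congruence at a time:
  Start: x ≡ 3 (mod 9).
  Combine with x ≡ 6 (mod 13); new modulus lcm = 117.
    Write x = 3 + 9·t and substitute into x ≡ 6 (mod 13): 9·t ≡ 6 − 3 = 3 (mod 13).
    The inverse of 9 mod 13 is 3 (since 9·3 = 27 = 2·13 + 1), so t ≡ 3·3 = 9 ≡ 9 (mod 13).
    Then x = 3 + 9·9 = 84, valid modulo lcm(9, 13) = 117: x ≡ 84 (mod 117).
  Combine with x ≡ 13 (mod 16); new modulus lcm = 1872.
    Write x = 84 + 117·t and substitute into x ≡ 13 (mod 16): 117·t ≡ 13 − 84 = -71 (mod 16).
    Reduce coefficients mod 16: 5·t ≡ 9 (mod 16).
    The inverse of 5 mod 16 is 13 (since 5·13 = 65 = 4·16 + 1), so t ≡ 13·9 = 117 ≡ 5 (mod 16).
    Then x = 84 + 117·5 = 669, valid modulo lcm(117, 16) = 1872: x ≡ 669 (mod 1872).
  Combine with x ≡ 8 (mod 19); new modulus lcm = 35568.
    Write x = 669 + 1872·t and substitute into x ≡ 8 (mod 19): 1872·t ≡ 8 − 669 = -661 (mod 19).
    Reduce coefficients mod 19: 10·t ≡ 4 (mod 19).
    The inverse of 10 mod 19 is 2 (since 10·2 = 20 = 1·19 + 1), so t ≡ 2·4 = 8 ≡ 8 (mod 19).
    Then x = 669 + 1872·8 = 15645, valid modulo lcm(1872, 19) = 35568: x ≡ 15645 (mod 35568).
  Combine with x ≡ 1 (mod 7); new modulus lcm = 248976.
    Write x = 15645 + 35568·t and substitute into x ≡ 1 (mod 7): 35568·t ≡ 1 − 15645 = -15644 (mod 7).
    Reduce coefficients mod 7: 1·t ≡ 1 (mod 7).
    So t ≡ 1 (mod 7).
    Then x = 15645 + 35568·1 = 51213, valid modulo lcm(35568, 7) = 248976: x ≡ 51213 (mod 248976).
Verify against each original: 51213 mod 9 = 3, 51213 mod 13 = 6, 51213 mod 16 = 13, 51213 mod 19 = 8, 51213 mod 7 = 1.

x ≡ 51213 (mod 248976).


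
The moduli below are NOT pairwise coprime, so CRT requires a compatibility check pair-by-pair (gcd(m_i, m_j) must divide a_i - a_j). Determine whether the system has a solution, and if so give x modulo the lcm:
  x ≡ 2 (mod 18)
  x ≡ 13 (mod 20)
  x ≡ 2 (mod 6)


Moduli 18, 20, 6 are not pairwise coprime, so CRT works modulo lcm(m_i) when all pairwise compatibility conditions hold.
Pairwise compatibility: gcd(m_i, m_j) must divide a_i - a_j for every pair.
Merge one congruence at a time:
  Start: x ≡ 2 (mod 18).
  Combine with x ≡ 13 (mod 20): gcd(18, 20) = 2, and 13 - 2 = 11 is NOT divisible by 2.
    ⇒ system is inconsistent (no integer solution).

No solution (the system is inconsistent).


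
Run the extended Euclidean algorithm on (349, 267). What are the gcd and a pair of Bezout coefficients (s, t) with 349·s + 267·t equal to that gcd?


Euclidean algorithm on (349, 267) — divide until remainder is 0:
  349 = 1 · 267 + 82
  267 = 3 · 82 + 21
  82 = 3 · 21 + 19
  21 = 1 · 19 + 2
  19 = 9 · 2 + 1
  2 = 2 · 1 + 0
gcd(349, 267) = 1.
Track Bezout coefficients alongside the remainders: start with r₀ = 349 = a·1 + b·0 (s = 1, t = 0) and r₁ = 267 = a·0 + b·1 (s = 0, t = 1); each new remainder r_{k+1} = r_{k-1} − q_k·r_k inherits s_{k+1} = s_{k-1} − q_k·s_k, t_{k+1} = t_{k-1} − q_k·t_k, so r_k = a·s_k + b·t_k at every step:
  q = 1: r = 82, s = 1 − 1·0 = 1, t = 0 − 1·1 = -1  (check: 349·1 + 267·(-1) = 82)
  q = 3: r = 21, s = 0 − 3·1 = -3, t = 1 − 3·(-1) = 4  (check: 349·(-3) + 267·4 = 21)
  q = 3: r = 19, s = 1 − 3·(-3) = 10, t = -1 − 3·4 = -13  (check: 349·10 + 267·(-13) = 19)
  q = 1: r = 2, s = -3 − 1·10 = -13, t = 4 − 1·(-13) = 17  (check: 349·(-13) + 267·17 = 2)
  q = 9: r = 1, s = 10 − 9·(-13) = 127, t = -13 − 9·17 = -166  (check: 349·127 + 267·(-166) = 1)
The row with r = 1 (the gcd) gives the Bezout coefficients s = 127, t = -166.
Result: 349 · (127) + 267 · (-166) = 1.

gcd(349, 267) = 1; s = 127, t = -166 (check: 349·127 + 267·(-166) = 1).


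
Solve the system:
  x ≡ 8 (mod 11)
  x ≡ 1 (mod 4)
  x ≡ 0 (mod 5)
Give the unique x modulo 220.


Moduli 11, 4, 5 are pairwise coprime; by CRT there is a unique solution modulo M = 11 · 4 · 5 = 220.
Solve pairwise, accumulating the modulus:
  Start with x ≡ 8 (mod 11).
  Combine with x ≡ 1 (mod 4): since gcd(11, 4) = 1, we get a unique residue mod 44.
    Write x = 8 + 11·t and substitute into x ≡ 1 (mod 4): 11·t ≡ 1 − 8 = -7 (mod 4).
    Reduce coefficients mod 4: 3·t ≡ 1 (mod 4).
    The inverse of 3 mod 4 is 3 (since 3·3 = 9 = 2·4 + 1), so t ≡ 3·1 = 3 ≡ 3 (mod 4).
    Then x = 8 + 11·3 = 41, valid modulo lcm(11, 4) = 44: x ≡ 41 (mod 44).
  Combine with x ≡ 0 (mod 5): since gcd(44, 5) = 1, we get a unique residue mod 220.
    Write x = 41 + 44·t and substitute into x ≡ 0 (mod 5): 44·t ≡ 0 − 41 = -41 (mod 5).
    Reduce coefficients mod 5: 4·t ≡ 4 (mod 5).
    The inverse of 4 mod 5 is 4 (since 4·4 = 16 = 3·5 + 1), so t ≡ 4·4 = 16 ≡ 1 (mod 5).
    Then x = 41 + 44·1 = 85, valid modulo lcm(44, 5) = 220: x ≡ 85 (mod 220).
Verify: 85 mod 11 = 8 ✓, 85 mod 4 = 1 ✓, 85 mod 5 = 0 ✓.

x ≡ 85 (mod 220).


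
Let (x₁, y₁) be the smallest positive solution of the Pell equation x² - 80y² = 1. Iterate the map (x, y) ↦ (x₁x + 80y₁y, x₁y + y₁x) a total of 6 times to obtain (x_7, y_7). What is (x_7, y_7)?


Step 1: Find the fundamental solution (x₁, y₁) of x² - 80y² = 1.
  Expand √80 as a continued fraction. a₀ = ⌊√80⌋ = 8; iterate m_{k+1} = d_k·a_k − m_k, d_{k+1} = (80 − m_{k+1}²)/d_k, a_{k+1} = ⌊(a₀ + m_{k+1})/d_{k+1}⌋ (starting m₀ = 0, d₀ = 1), with convergents p_k = a_k·p_{k-1} + p_{k-2}, q_k = a_k·q_{k-1} + q_{k-2} (p₋₁ = 1, q₋₁ = 0):
  k = 0: a₀ = 8; p₀/q₀ = 8/1; p₀² − 80·q₀² = 64 − 80 = -16.
  k = 1: m = 8, d = 16, a = ⌊(8 + 8)/16⌋ = 1; p/q = (1·8 + 1)/(1·1 + 0) = 9/1; p² − 80·q² = 81 − 80 = 1.
  The first convergent with p² − 80·q² = 1 gives the fundamental solution (x₁, y₁) = (9, 1).
Step 2: Apply the recurrence (x_{n+1}, y_{n+1}) = (x₁x_n + 80y₁y_n, x₁y_n + y₁x_n) repeatedly.
  From (x_1, y_1) = (9, 1): x_2 = 9·9 + 80·1·1 = 161; y_2 = 9·1 + 1·9 = 18.
  From (x_2, y_2) = (161, 18): x_3 = 9·161 + 80·1·18 = 2889; y_3 = 9·18 + 1·161 = 323.
  From (x_3, y_3) = (2889, 323): x_4 = 9·2889 + 80·1·323 = 51841; y_4 = 9·323 + 1·2889 = 5796.
  From (x_4, y_4) = (51841, 5796): x_5 = 9·51841 + 80·1·5796 = 930249; y_5 = 9·5796 + 1·51841 = 104005.
  From (x_5, y_5) = (930249, 104005): x_6 = 9·930249 + 80·1·104005 = 16692641; y_6 = 9·104005 + 1·930249 = 1866294.
  From (x_6, y_6) = (16692641, 1866294): x_7 = 9·16692641 + 80·1·1866294 = 299537289; y_7 = 9·1866294 + 1·16692641 = 33489287.
Step 3: Verify x_7² - 80·y_7² = 89722587501469521 - 89722587501469520 = 1 (should be 1). ✓

(x_1, y_1) = (9, 1); (x_7, y_7) = (299537289, 33489287).


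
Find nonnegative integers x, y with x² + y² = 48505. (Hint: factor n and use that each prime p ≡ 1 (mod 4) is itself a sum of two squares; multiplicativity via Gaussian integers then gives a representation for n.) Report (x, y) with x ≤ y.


Step 1: Factor n = 48505 = 5 · 89 · 109.
Step 2: Check the mod-4 condition on each prime factor: 5 ≡ 1 (mod 4), exponent 1; 89 ≡ 1 (mod 4), exponent 1; 109 ≡ 1 (mod 4), exponent 1.
All primes ≡ 3 (mod 4) appear to even exponent (or don't appear), so by the two-squares theorem n IS expressible as a sum of two squares.
Step 3: Build a representation. Here n = 5 · 89 · 109 is a product of primes ≡ 1 (mod 4). Each prime p ≡ 1 (mod 4) is itself a sum of two squares; find a² by testing p − a² for a perfect square:
  5: 5 − 1² = 4 = 2² ⇒ 5 = 1² + 2².
  89: 89 − 1² = 88, 89 − 2² = 85, 89 − 3² = 80, 89 − 4² = 73, 89 − 5² = 64 = 8² ⇒ 89 = 5² + 8².
  109: 109 − 1² = 108, 109 − 2² = 105, 109 − 3² = 100 = 10² ⇒ 109 = 3² + 10².
  Combine using the Brahmagupta–Fibonacci identity (a² + b²)(c² + d²) = (ac − bd)² + (ad + bc)² = (ac + bd)² + (ad − bc)²:
  5 · 89 = 445: from (1² + 2²)(5² + 8²), take (1·5 − 2·8, 1·8 + 2·5) = (5 − 16, 8 + 10) = (-11, 18); dropping signs (only squares matter) gives (11, 18); check 11² + 18² = 121 + 324 = 445 ✓.
  445 · 109 = 48505: from (11² + 18²)(3² + 10²), take (11·3 − 18·10, 11·10 + 18·3) = (33 − 180, 110 + 54) = (-147, 164); dropping signs (only squares matter) gives (147, 164); check 147² + 164² = 21609 + 26896 = 48505 ✓.
Step 4: Order so x ≤ y and verify: 147² + 164² = 21609 + 26896 = 48505 = n. ✓

n = 48505 = 147² + 164² (one valid representation with x ≤ y).


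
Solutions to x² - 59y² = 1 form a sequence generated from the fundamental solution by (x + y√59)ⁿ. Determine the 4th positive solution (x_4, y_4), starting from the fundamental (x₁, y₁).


Step 1: Find the fundamental solution (x₁, y₁) of x² - 59y² = 1.
  Expand √59 as a continued fraction. a₀ = ⌊√59⌋ = 7; iterate m_{k+1} = d_k·a_k − m_k, d_{k+1} = (59 − m_{k+1}²)/d_k, a_{k+1} = ⌊(a₀ + m_{k+1})/d_{k+1}⌋ (starting m₀ = 0, d₀ = 1), with convergents p_k = a_k·p_{k-1} + p_{k-2}, q_k = a_k·q_{k-1} + q_{k-2} (p₋₁ = 1, q₋₁ = 0):
  k = 0: a₀ = 7; p₀/q₀ = 7/1; p₀² − 59·q₀² = 49 − 59 = -10.
  k = 1: m = 7, d = 10, a = ⌊(7 + 7)/10⌋ = 1; p/q = (1·7 + 1)/(1·1 + 0) = 8/1; p² − 59·q² = 64 − 59 = 5.
  k = 2: m = 3, d = 5, a = ⌊(7 + 3)/5⌋ = 2; p/q = (2·8 + 7)/(2·1 + 1) = 23/3; p² − 59·q² = 529 − 531 = -2.
  k = 3: m = 7, d = 2, a = ⌊(7 + 7)/2⌋ = 7; p/q = (7·23 + 8)/(7·3 + 1) = 169/22; p² − 59·q² = 28561 − 28556 = 5.
  k = 4: m = 7, d = 5, a = ⌊(7 + 7)/5⌋ = 2; p/q = (2·169 + 23)/(2·22 + 3) = 361/47; p² − 59·q² = 130321 − 130331 = -10.
  k = 5: m = 3, d = 10, a = ⌊(7 + 3)/10⌋ = 1; p/q = (1·361 + 169)/(1·47 + 22) = 530/69; p² − 59·q² = 280900 − 280899 = 1.
  The first convergent with p² − 59·q² = 1 gives the fundamental solution (x₁, y₁) = (530, 69).
Step 2: Apply the recurrence (x_{n+1}, y_{n+1}) = (x₁x_n + 59y₁y_n, x₁y_n + y₁x_n) repeatedly.
  From (x_1, y_1) = (530, 69): x_2 = 530·530 + 59·69·69 = 561799; y_2 = 530·69 + 69·530 = 73140.
  From (x_2, y_2) = (561799, 73140): x_3 = 530·561799 + 59·69·73140 = 595506410; y_3 = 530·73140 + 69·561799 = 77528331.
  From (x_3, y_3) = (595506410, 77528331): x_4 = 530·595506410 + 59·69·77528331 = 631236232801; y_4 = 530·77528331 + 69·595506410 = 82179957720.
Step 3: Verify x_4² - 59·y_4² = 398459181600798268305601 - 398459181600798268305600 = 1 (should be 1). ✓

(x_1, y_1) = (530, 69); (x_4, y_4) = (631236232801, 82179957720).


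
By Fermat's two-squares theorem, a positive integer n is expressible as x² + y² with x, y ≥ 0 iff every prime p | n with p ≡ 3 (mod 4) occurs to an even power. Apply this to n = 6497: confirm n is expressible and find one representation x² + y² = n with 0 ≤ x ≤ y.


Step 1: Factor n = 6497 = 73 · 89.
Step 2: Check the mod-4 condition on each prime factor: 73 ≡ 1 (mod 4), exponent 1; 89 ≡ 1 (mod 4), exponent 1.
All primes ≡ 3 (mod 4) appear to even exponent (or don't appear), so by the two-squares theorem n IS expressible as a sum of two squares.
Step 3: Build a representation. Here n = 73 · 89 is a product of primes ≡ 1 (mod 4). Each prime p ≡ 1 (mod 4) is itself a sum of two squares; find a² by testing p − a² for a perfect square:
  73: 73 − 1² = 72, 73 − 2² = 69, 73 − 3² = 64 = 8² ⇒ 73 = 3² + 8².
  89: 89 − 1² = 88, 89 − 2² = 85, 89 − 3² = 80, 89 − 4² = 73, 89 − 5² = 64 = 8² ⇒ 89 = 5² + 8².
  Combine using the Brahmagupta–Fibonacci identity (a² + b²)(c² + d²) = (ac − bd)² + (ad + bc)² = (ac + bd)² + (ad − bc)²:
  73 · 89 = 6497: from (3² + 8²)(5² + 8²), take (3·5 − 8·8, 3·8 + 8·5) = (15 − 64, 24 + 40) = (-49, 64); dropping signs (only squares matter) gives (49, 64); check 49² + 64² = 2401 + 4096 = 6497 ✓.
Step 4: Order so x ≤ y and verify: 49² + 64² = 2401 + 4096 = 6497 = n. ✓

n = 6497 = 49² + 64² (one valid representation with x ≤ y).


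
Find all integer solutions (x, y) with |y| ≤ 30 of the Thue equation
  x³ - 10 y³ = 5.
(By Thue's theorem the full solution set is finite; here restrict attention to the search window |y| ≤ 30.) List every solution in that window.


The equation is x³ - 10y³ = 5. For fixed y, x³ = 10·y³ + 5, so a solution requires the RHS to be a perfect cube.
Strategy: iterate y from -30 to 30, compute RHS = 10·y³ + 5, and check whether it is a (positive or negative) perfect cube.
Check small values of y:
  y = 0: RHS = 5 is not a perfect cube.
  y = 1: RHS = 15 is not a perfect cube.
  y = -1: RHS = -5 is not a perfect cube.
  y = 2: RHS = 85 is not a perfect cube.
  y = -2: RHS = -75 is not a perfect cube.
  y = 3: RHS = 275 is not a perfect cube.
  y = -3: RHS = -265 is not a perfect cube.
Continuing the search up to |y| = 30 finds no solutions either.
No (x, y) in the scanned range satisfies the equation.

No integer solutions with |y| ≤ 30.
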